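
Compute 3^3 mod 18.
3^{3} = 27 ≡ 9 mod 18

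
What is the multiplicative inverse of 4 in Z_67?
Since 67 is prime, by Fermat 4^(-1) ≡ 4^{65} ≡ 17 (mod 67). Verify: 4 × 17 = 68 ≡ 1 (mod 67)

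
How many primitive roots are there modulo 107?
A prime p has φ(p-1) primitive roots; here φ(106) = 52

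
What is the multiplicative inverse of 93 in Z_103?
Since 103 is prime, by Fermat 93^(-1) ≡ 93^{101} ≡ 72 mod 103. Verify: 93 × 72 = 6696 ≡ 1 mod 103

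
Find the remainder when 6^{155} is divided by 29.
By Fermat: 6^{28} ≡ 1 (mod 29). 155 = 5×28 + 15. So 6^{155} ≡ 6^{15} ≡ 6 (mod 29)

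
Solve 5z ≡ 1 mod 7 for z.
Since 7 is prime, by Fermat 5^(-1) ≡ 5^{5} ≡ 3 mod 7. Verify: 5 × 3 = 15 ≡ 1 mod 7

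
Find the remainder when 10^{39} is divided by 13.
By Fermat: 10^{12} ≡ 1 mod 13. 39 = 3×12 + 3. So 10^{39} ≡ 10^{3} ≡ 12 mod 13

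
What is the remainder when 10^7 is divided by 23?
By repeated squaring (mod 23): 10^{1}≡10, 10^{2}≡8, 10^{4}≡18. Then 10^{7} = 10^{4+2+1} ≡ 18 × 8 × 10 ≡ 14 (mod 23)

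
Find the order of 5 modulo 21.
Powers of 5 mod 21: 5^1≡5, 5^2≡4, 5^3≡20, 5^4≡16, 5^5≡17, 5^6≡1. ord_21(5) = 6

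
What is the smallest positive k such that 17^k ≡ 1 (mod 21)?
Powers of 17 mod 21: 17^1≡17, 17^2≡16, 17^3≡20, 17^4≡4, 17^5≡5, 17^6≡1. ord_21(17) = 6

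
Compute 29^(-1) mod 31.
Since 31 is prime, by Fermat 29^(-1) ≡ 29^{29} ≡ 15 mod 31. Verify: 29 × 15 = 435 ≡ 1 mod 31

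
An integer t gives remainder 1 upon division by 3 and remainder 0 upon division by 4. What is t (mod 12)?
M = 3 × 4 = 12. M₁ = 4, y₁ ≡ 1 (mod 3). M₂ = 3, y₂ ≡ 3 (mod 4). t = 1×4×1 + 0×3×3 ≡ 4 (mod 12)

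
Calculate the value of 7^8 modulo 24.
By repeated squaring mod 24: 7^{1}≡7, 7^{2}≡1, 7^{4}≡1, 7^{8}≡1. So 7^{8} ≡ 1 mod 24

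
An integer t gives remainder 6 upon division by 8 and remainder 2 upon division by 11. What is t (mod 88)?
M = 8 × 11 = 88. M₁ = 11, y₁ ≡ 3 (mod 8). M₂ = 8, y₂ ≡ 7 (mod 11). t = 6×11×3 + 2×8×7 ≡ 46 (mod 88)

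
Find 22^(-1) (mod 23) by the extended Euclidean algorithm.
Extended GCD: 22(-1) + 23(1) = 1. So 22^(-1) ≡ -1 ≡ 22 (mod 23). Verify: 22 × 22 = 484 ≡ 1 (mod 23)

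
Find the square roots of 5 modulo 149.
The square roots of 5 mod 149 are 81 and 68. Verify: 81² = 6561 ≡ 5 mod 149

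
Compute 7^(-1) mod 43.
Since 43 is prime, by Fermat 7^(-1) ≡ 7^{41} ≡ 37 mod 43. Verify: 7 × 37 = 259 ≡ 1 mod 43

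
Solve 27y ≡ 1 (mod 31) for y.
Since 31 is prime, by Fermat 27^(-1) ≡ 27^{29} ≡ 23 (mod 31). Verify: 27 × 23 = 621 ≡ 1 (mod 31)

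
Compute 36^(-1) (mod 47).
Since 47 is prime, by Fermat 36^(-1) ≡ 36^{45} ≡ 17 (mod 47). Verify: 36 × 17 = 612 ≡ 1 (mod 47)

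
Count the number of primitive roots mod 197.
There are φ(197-1) = φ(196) = 84 primitive roots modulo 197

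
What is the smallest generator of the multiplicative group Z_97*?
g = 5. For each prime q|96: 5^{48}≡96, 5^{32}≡35, none ≡ 1, so ord_97(5) = 96 and 5 is a primitive root.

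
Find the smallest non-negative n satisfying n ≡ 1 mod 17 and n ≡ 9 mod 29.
M = 17 × 29 = 493. M₁ = 29, y₁ ≡ 10 mod 17. M₂ = 17, y₂ ≡ 12 mod 29. n = 1×29×10 + 9×17×12 ≡ 154 mod 493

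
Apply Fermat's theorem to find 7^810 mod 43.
By Fermat: 7^{42} ≡ 1 mod 43. 810 ≡ 12 mod 42. So 7^{810} ≡ 7^{12} ≡ 1 mod 43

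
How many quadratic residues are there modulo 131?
The squaring map on Z_131* is 2-to-1, so there are (130)/2 = 65 QRs.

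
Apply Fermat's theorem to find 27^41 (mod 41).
By Fermat: 27^{40} ≡ 1 (mod 41). So 27^{41} = 27^{40} · 27^{1} ≡ 27^{1} ≡ 27 (mod 41)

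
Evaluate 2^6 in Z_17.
By repeated squaring mod 17: 2^{1}≡2, 2^{2}≡4, 2^{4}≡16. Then 2^{6} = 2^{4+2} ≡ 16 × 4 ≡ 13 mod 17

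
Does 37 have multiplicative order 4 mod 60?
Powers of 37 mod 60: 37^1≡37, 37^2≡49, 37^3≡13, 37^4≡1. First k with 37^k≡1 is k=4. Yes, ord_60(37) = 4.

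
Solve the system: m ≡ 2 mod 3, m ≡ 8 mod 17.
M = 3 × 17 = 51. M₁ = 17, y₁ ≡ 2 mod 3. M₂ = 3, y₂ ≡ 6 mod 17. m = 2×17×2 + 8×3×6 ≡ 8 mod 51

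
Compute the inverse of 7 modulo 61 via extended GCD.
Extended GCD: 7(-26) + 61(3) = 1. So 7^(-1) ≡ -26 ≡ 35 (mod 61). Verify: 7 × 35 = 245 ≡ 1 (mod 61)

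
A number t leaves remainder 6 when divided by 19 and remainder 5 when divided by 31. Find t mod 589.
M = 19 × 31 = 589. M₁ = 31, y₁ ≡ 8 mod 19. M₂ = 19, y₂ ≡ 18 mod 31. t = 6×31×8 + 5×19×18 ≡ 253 mod 589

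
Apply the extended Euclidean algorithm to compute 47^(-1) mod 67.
Extended GCD: 47(10) + 67(-7) = 1. So 47^(-1) ≡ 10 mod 67. Verify: 47 × 10 = 470 ≡ 1 mod 67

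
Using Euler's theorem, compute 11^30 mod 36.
By Euler: 11^{12} ≡ 1 mod 36 since gcd(11, 36) = 1. 30 = 2×12 + 6. So 11^{30} ≡ 11^{6} ≡ 1 mod 36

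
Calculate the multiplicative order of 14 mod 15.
Powers of 14 mod 15: 14^1≡14, 14^2≡1. So the order of 14 is 2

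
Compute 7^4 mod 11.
7^{4} = 2401 ≡ 3 mod 11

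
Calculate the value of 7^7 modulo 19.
By repeated squaring mod 19: 7^{1}≡7, 7^{2}≡11, 7^{4}≡7. Then 7^{7} = 7^{4+2+1} ≡ 7 × 11 × 7 ≡ 7 mod 19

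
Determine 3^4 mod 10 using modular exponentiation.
3^{4} = 81 ≡ 1 (mod 10)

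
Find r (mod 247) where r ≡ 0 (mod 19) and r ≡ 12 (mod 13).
M = 19 × 13 = 247. M₁ = 13, y₁ ≡ 3 (mod 19). M₂ = 19, y₂ ≡ 11 (mod 13). r = 0×13×3 + 12×19×11 ≡ 38 (mod 247)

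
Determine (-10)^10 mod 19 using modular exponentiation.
By repeated squaring mod 19: (-10)^{1}≡9, (-10)^{2}≡5, (-10)^{4}≡6, (-10)^{8}≡17. Then (-10)^{10} = (-10)^{8+2} ≡ 17 × 5 ≡ 9 mod 19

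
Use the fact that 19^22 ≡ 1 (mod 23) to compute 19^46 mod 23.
By Fermat: 19^{22} ≡ 1 (mod 23). 46 = 2×22 + 2. So 19^{46} ≡ 19^{2} ≡ 16 (mod 23)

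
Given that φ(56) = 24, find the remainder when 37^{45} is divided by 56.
By Euler: 37^{24} ≡ 1 (mod 56) since gcd(37, 56) = 1. 45 = 1×24 + 21. So 37^{45} ≡ 37^{21} ≡ 29 (mod 56)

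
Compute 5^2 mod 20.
5^{2} = 25 ≡ 5 (mod 20)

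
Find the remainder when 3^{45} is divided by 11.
By Fermat: 3^{10} ≡ 1 mod 11. 45 = 4×10 + 5. So 3^{45} ≡ 3^{5} ≡ 1 mod 11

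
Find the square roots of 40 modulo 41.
The square roots of 40 mod 41 are 32 and 9. Verify: 32² = 1024 ≡ 40 (mod 41)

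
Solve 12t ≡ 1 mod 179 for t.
Since 179 is prime, by Fermat 12^(-1) ≡ 12^{177} ≡ 15 mod 179. Verify: 12 × 15 = 180 ≡ 1 mod 179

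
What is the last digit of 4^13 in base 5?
Using Fermat: 4^{4} ≡ 1 mod 5. 13 ≡ 1 mod 4. So 4^{13} ≡ 4^{1} ≡ 4 mod 5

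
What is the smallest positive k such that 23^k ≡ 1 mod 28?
Powers of 23 mod 28: 23^1≡23, 23^2≡25, 23^3≡15, 23^4≡9, 23^5≡11, 23^6≡1. ord_28(23) = 6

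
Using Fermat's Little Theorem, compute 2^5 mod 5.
By Fermat: 2^{4} ≡ 1 (mod 5). So 2^{5} = 2^{4} · 2^{1} ≡ 2^{1} ≡ 2 (mod 5)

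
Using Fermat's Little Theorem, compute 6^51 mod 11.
By Fermat: 6^{10} ≡ 1 (mod 11). 51 = 5×10 + 1. So 6^{51} ≡ 6^{1} ≡ 6 (mod 11)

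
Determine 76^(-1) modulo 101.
Since 101 is prime, by Fermat 76^(-1) ≡ 76^{99} ≡ 4 mod 101. Verify: 76 × 4 = 304 ≡ 1 mod 101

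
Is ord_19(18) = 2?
Powers of 18 mod 19: 18^1≡18, 18^2≡1. First k with 18^k≡1 is k=2. Yes, ord_19(18) = 2.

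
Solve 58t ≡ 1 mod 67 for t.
Since 67 is prime, by Fermat 58^(-1) ≡ 58^{65} ≡ 52 mod 67. Verify: 58 × 52 = 3016 ≡ 1 mod 67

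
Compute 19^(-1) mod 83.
Since 83 is prime, by Fermat 19^(-1) ≡ 19^{81} ≡ 35 mod 83. Verify: 19 × 35 = 665 ≡ 1 mod 83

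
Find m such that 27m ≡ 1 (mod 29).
Since 29 is prime, by Fermat 27^(-1) ≡ 27^{27} ≡ 14 (mod 29). Verify: 27 × 14 = 378 ≡ 1 (mod 29)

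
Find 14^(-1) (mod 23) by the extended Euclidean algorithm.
Extended GCD: 14(5) + 23(-3) = 1. So 14^(-1) ≡ 5 (mod 23). Verify: 14 × 5 = 70 ≡ 1 (mod 23)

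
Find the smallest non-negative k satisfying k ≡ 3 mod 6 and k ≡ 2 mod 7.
M = 6 × 7 = 42. M₁ = 7, y₁ ≡ 1 mod 6. M₂ = 6, y₂ ≡ 6 mod 7. k = 3×7×1 + 2×6×6 ≡ 9 mod 42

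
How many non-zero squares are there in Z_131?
For prime 131, there are (p-1)/2 = (131-1)/2 = 65 quadratic residues (excluding 0).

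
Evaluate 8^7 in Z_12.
By repeated squaring mod 12: 8^{1}≡8, 8^{2}≡4, 8^{4}≡4. Then 8^{7} = 8^{4+2+1} ≡ 4 × 4 × 8 ≡ 8 mod 12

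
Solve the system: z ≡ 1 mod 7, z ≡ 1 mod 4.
M = 7 × 4 = 28. M₁ = 4, y₁ ≡ 2 mod 7. M₂ = 7, y₂ ≡ 3 mod 4. z = 1×4×2 + 1×7×3 ≡ 1 mod 28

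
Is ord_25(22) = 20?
Powers of 22 mod 25: 22^1≡22, 22^2≡9, 22^3≡23, 22^4≡6, 22^5≡7, 22^6≡4, 22^7≡13, 22^8≡11, 22^9≡17, 22^10≡24, 22^11≡3, 22^12≡16, 22^13≡2, 22^14≡19, 22^15≡18, 22^16≡21, 22^17≡12, 22^18≡14, 22^19≡8, 22^20≡1. First k with 22^k≡1 is k=20. Yes, ord_25(22) = 20.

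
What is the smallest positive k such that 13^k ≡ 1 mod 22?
Powers of 13 mod 22: 13^1≡13, 13^2≡15, 13^3≡19, 13^4≡5, 13^5≡21, 13^6≡9, 13^7≡7, 13^8≡3, 13^9≡17, 13^10≡1. Order = 10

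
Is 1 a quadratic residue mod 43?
By Euler's criterion: 1^{21} ≡ 1 (mod 43). Since this equals 1, 1 is a QR.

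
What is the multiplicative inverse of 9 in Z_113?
Since 113 is prime, by Fermat 9^(-1) ≡ 9^{111} ≡ 88 mod 113. Verify: 9 × 88 = 792 ≡ 1 mod 113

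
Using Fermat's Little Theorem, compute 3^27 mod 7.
By Fermat: 3^{6} ≡ 1 mod 7. 27 = 4×6 + 3. So 3^{27} ≡ 3^{3} ≡ 6 mod 7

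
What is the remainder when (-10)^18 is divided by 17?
Using Fermat: (-10)^{16} ≡ 1 (mod 17). 18 ≡ 2 (mod 16). So (-10)^{18} ≡ (-10)^{2} ≡ 15 (mod 17)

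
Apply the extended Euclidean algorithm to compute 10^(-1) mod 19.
Extended GCD: 10(2) + 19(-1) = 1. So 10^(-1) ≡ 2 (mod 19). Verify: 10 × 2 = 20 ≡ 1 (mod 19)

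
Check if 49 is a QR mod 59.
By Euler's criterion: 49^{29} ≡ 1 (mod 59). Since this equals 1, 49 is a QR.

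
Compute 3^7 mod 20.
By repeated squaring (mod 20): 3^{1}≡3, 3^{2}≡9, 3^{4}≡1. Then 3^{7} = 3^{4+2+1} ≡ 1 × 9 × 3 ≡ 7 (mod 20)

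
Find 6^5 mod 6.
By repeated squaring mod 6: 6^{1}≡0, 6^{2}≡0, 6^{4}≡0. Then 6^{5} = 6^{4+1} ≡ 0 × 0 ≡ 0 mod 6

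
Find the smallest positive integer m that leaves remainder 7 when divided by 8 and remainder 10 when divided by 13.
M = 8 × 13 = 104. M₁ = 13, y₁ ≡ 5 mod 8. M₂ = 8, y₂ ≡ 5 mod 13. m = 7×13×5 + 10×8×5 ≡ 23 mod 104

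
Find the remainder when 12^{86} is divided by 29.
By Fermat: 12^{28} ≡ 1 mod 29. 86 = 3×28 + 2. So 12^{86} ≡ 12^{2} ≡ 28 mod 29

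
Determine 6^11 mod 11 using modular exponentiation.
Using Fermat: 6^{10} ≡ 1 (mod 11). 11 ≡ 1 (mod 10). So 6^{11} ≡ 6^{1} ≡ 6 (mod 11)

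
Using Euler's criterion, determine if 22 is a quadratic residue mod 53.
By Euler's criterion: 22^{26} ≡ 52 mod 53. Since this equals -1 (≡ 52), 22 is not a QR.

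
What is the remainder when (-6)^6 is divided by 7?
Using Fermat: (-6)^{6} ≡ 1 (mod 7). 6 ≡ 0 (mod 6). So (-6)^{6} ≡ (-6)^{0} ≡ 1 (mod 7)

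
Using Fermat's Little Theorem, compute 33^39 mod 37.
By Fermat: 33^{36} ≡ 1 mod 37. So 33^{39} = 33^{36} · 33^{3} ≡ 33^{3} ≡ 10 mod 37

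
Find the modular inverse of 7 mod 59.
Since 59 is prime, by Fermat 7^(-1) ≡ 7^{57} ≡ 17 mod 59. Verify: 7 × 17 = 119 ≡ 1 mod 59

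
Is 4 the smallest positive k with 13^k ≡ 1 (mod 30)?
Powers of 13 mod 30: 13^1≡13, 13^2≡19, 13^3≡7, 13^4≡1. First k with 13^k≡1 is k=4. Yes, ord_30(13) = 4.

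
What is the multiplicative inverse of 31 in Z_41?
Since 41 is prime, by Fermat 31^(-1) ≡ 31^{39} ≡ 4 mod 41. Verify: 31 × 4 = 124 ≡ 1 mod 41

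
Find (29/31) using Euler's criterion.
(29/31) = 29^{15} mod 31 = -1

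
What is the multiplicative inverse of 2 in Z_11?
Since 11 is prime, by Fermat 2^(-1) ≡ 2^{9} ≡ 6 mod 11. Verify: 2 × 6 = 12 ≡ 1 mod 11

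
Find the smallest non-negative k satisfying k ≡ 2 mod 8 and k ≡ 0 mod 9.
M = 8 × 9 = 72. M₁ = 9, y₁ ≡ 1 mod 8. M₂ = 8, y₂ ≡ 8 mod 9. k = 2×9×1 + 0×8×8 ≡ 18 mod 72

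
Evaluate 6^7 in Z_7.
Using Fermat: 6^{6} ≡ 1 (mod 7). 7 ≡ 1 (mod 6). So 6^{7} ≡ 6^{1} ≡ 6 (mod 7)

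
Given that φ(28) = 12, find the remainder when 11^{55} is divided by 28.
By Euler: 11^{12} ≡ 1 (mod 28) since gcd(11, 28) = 1. 55 = 4×12 + 7. So 11^{55} ≡ 11^{7} ≡ 11 (mod 28)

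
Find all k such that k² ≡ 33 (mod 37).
The square roots of 33 mod 37 are 12 and 25. Verify: 12² = 144 ≡ 33 (mod 37)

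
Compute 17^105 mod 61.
Using Fermat: 17^{60} ≡ 1 mod 61. 105 ≡ 45 mod 60. So 17^{105} ≡ 17^{45} ≡ 11 mod 61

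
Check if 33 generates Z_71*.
ord_71(33) divides 70. For each prime q|70: 33^{35}≡70, 33^{14}≡5, 33^{10}≡45, none ≡ 1. So 33 has order 70 and is a primitive root mod 71.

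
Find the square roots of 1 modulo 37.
The square roots of 1 mod 37 are 1 and 36. Verify: 1² = 1 ≡ 1 mod 37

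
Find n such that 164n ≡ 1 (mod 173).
Since 173 is prime, by Fermat 164^(-1) ≡ 164^{171} ≡ 96 (mod 173). Verify: 164 × 96 = 15744 ≡ 1 (mod 173)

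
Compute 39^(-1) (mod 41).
Since 41 is prime, by Fermat 39^(-1) ≡ 39^{39} ≡ 20 (mod 41). Verify: 39 × 20 = 780 ≡ 1 (mod 41)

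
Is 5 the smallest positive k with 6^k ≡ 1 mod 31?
Powers of 6 mod 31: 6^1≡6, 6^2≡5, 6^3≡30, 6^4≡25, 6^5≡26, 6^6≡1. 6^5≡26≢1, so ord ≠ 5. No, the actual order is 6.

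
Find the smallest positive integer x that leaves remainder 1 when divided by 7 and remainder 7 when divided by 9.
M = 7 × 9 = 63. M₁ = 9, y₁ ≡ 4 (mod 7). M₂ = 7, y₂ ≡ 4 (mod 9). x = 1×9×4 + 7×7×4 ≡ 43 (mod 63)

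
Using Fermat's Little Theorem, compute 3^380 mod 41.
By Fermat: 3^{40} ≡ 1 mod 41. 380 ≡ 20 mod 40. So 3^{380} ≡ 3^{20} ≡ 40 mod 41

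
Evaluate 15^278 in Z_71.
Using Fermat: 15^{70} ≡ 1 (mod 71). 278 ≡ 68 (mod 70). So 15^{278} ≡ 15^{68} ≡ 6 (mod 71)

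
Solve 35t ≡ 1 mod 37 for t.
Since 37 is prime, by Fermat 35^(-1) ≡ 35^{35} ≡ 18 mod 37. Verify: 35 × 18 = 630 ≡ 1 mod 37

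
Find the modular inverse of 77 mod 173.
Since 173 is prime, by Fermat 77^(-1) ≡ 77^{171} ≡ 9 mod 173. Verify: 77 × 9 = 693 ≡ 1 mod 173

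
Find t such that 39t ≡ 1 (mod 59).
Since 59 is prime, by Fermat 39^(-1) ≡ 39^{57} ≡ 56 (mod 59). Verify: 39 × 56 = 2184 ≡ 1 (mod 59)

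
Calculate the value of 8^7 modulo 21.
By repeated squaring (mod 21): 8^{1}≡8, 8^{2}≡1, 8^{4}≡1. Then 8^{7} = 8^{4+2+1} ≡ 1 × 1 × 8 ≡ 8 (mod 21)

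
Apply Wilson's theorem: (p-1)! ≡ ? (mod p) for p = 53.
By Wilson's theorem, (52)! ≡ -1 ≡ 52 (mod 53)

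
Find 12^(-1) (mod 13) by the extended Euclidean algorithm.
Extended GCD: 12(-1) + 13(1) = 1. So 12^(-1) ≡ -1 ≡ 12 (mod 13). Verify: 12 × 12 = 144 ≡ 1 (mod 13)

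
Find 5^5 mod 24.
By repeated squaring mod 24: 5^{1}≡5, 5^{2}≡1, 5^{4}≡1. Then 5^{5} = 5^{4+1} ≡ 1 × 5 ≡ 5 mod 24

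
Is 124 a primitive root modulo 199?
124^{99} ≡ 1 (mod 199) and 99 < 198, so ord_199(124) = 99 ≠ 198 and 124 is not a primitive root.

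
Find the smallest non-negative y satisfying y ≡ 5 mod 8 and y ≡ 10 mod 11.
M = 8 × 11 = 88. M₁ = 11, y₁ ≡ 3 mod 8. M₂ = 8, y₂ ≡ 7 mod 11. y = 5×11×3 + 10×8×7 ≡ 21 mod 88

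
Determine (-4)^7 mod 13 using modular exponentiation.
By repeated squaring (mod 13): (-4)^{1}≡9, (-4)^{2}≡3, (-4)^{4}≡9. Then (-4)^{7} = (-4)^{4+2+1} ≡ 9 × 3 × 9 ≡ 9 (mod 13)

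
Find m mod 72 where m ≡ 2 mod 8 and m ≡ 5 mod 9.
M = 8 × 9 = 72. M₁ = 9, y₁ ≡ 1 mod 8. M₂ = 8, y₂ ≡ 8 mod 9. m = 2×9×1 + 5×8×8 ≡ 50 mod 72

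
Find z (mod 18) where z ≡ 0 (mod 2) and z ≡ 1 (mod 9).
M = 2 × 9 = 18. M₁ = 9, y₁ ≡ 1 (mod 2). M₂ = 2, y₂ ≡ 5 (mod 9). z = 0×9×1 + 1×2×5 ≡ 10 (mod 18)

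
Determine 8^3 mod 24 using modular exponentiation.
8^{3} = 512 ≡ 8 mod 24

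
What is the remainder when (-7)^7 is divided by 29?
By repeated squaring mod 29: (-7)^{1}≡22, (-7)^{2}≡20, (-7)^{4}≡23. Then (-7)^{7} = (-7)^{4+2+1} ≡ 23 × 20 × 22 ≡ 28 mod 29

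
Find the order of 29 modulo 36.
Powers of 29 mod 36: 29^1≡29, 29^2≡13, 29^3≡17, 29^4≡25, 29^5≡5, 29^6≡1. So the order of 29 is 6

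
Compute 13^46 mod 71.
By repeated squaring mod 71: 13^{1}≡13, 13^{2}≡27, 13^{4}≡19, 13^{8}≡6, 13^{16}≡36, 13^{32}≡18. Then 13^{46} = 13^{32+8+4+2} ≡ 18 × 6 × 19 × 27 ≡ 24 mod 71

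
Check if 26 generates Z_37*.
26^{3} ≡ 1 mod 37 and 3 < 36, so ord_37(26) = 3 ≠ 36 and 26 is not a primitive root.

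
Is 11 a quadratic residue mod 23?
By Euler's criterion: 11^{11} ≡ 22 (mod 23). Since this equals -1 (≡ 22), 11 is not a QR.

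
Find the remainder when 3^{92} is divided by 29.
By Fermat: 3^{28} ≡ 1 mod 29. 92 = 3×28 + 8. So 3^{92} ≡ 3^{8} ≡ 7 mod 29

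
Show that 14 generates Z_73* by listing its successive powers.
14^1, 14^2, ..., 14^{72} mod 73: [14, 50, 43, 18, 33, 24, 44, 32, 10, 67, 62, 65, 34, 38, 21, 2, 28, 27, 13, 36, 66, 48, 15, 64, 20, 61, 51, 57, 68, 3, 42, 4, 56, 54, 26, 72, 59, 23, 30, 55, 40, 49, 29, 41, 63, 6, 11, 8, 39, 35, 52, 71, 45, 46, 60, 37, 7, 25, 58, 9, 53, 12, 22, 16, 5, 70, 31, 69, 17, 19, 47, 1]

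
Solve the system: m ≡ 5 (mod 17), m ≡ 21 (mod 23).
M = 17 × 23 = 391. M₁ = 23, y₁ ≡ 3 (mod 17). M₂ = 17, y₂ ≡ 19 (mod 23). m = 5×23×3 + 21×17×19 ≡ 90 (mod 391)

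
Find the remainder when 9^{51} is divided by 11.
By Fermat: 9^{10} ≡ 1 mod 11. 51 = 5×10 + 1. So 9^{51} ≡ 9^{1} ≡ 9 mod 11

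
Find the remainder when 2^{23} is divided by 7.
By Fermat: 2^{6} ≡ 1 mod 7. 23 = 3×6 + 5. So 2^{23} ≡ 2^{5} ≡ 4 mod 7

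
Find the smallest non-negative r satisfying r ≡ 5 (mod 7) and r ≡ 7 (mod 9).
M = 7 × 9 = 63. M₁ = 9, y₁ ≡ 4 (mod 7). M₂ = 7, y₂ ≡ 4 (mod 9). r = 5×9×4 + 7×7×4 ≡ 61 (mod 63)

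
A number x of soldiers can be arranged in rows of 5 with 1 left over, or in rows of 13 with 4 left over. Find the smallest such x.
M = 5 × 13 = 65. M₁ = 13, y₁ ≡ 2 (mod 5). M₂ = 5, y₂ ≡ 8 (mod 13). x = 1×13×2 + 4×5×8 ≡ 56 (mod 65)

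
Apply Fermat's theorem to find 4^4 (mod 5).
By Fermat's Little Theorem, 4^{4} ≡ 1 (mod 5) since 5 is prime and gcd(4, 5) = 1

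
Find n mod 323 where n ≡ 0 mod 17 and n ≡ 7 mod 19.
M = 17 × 19 = 323. M₁ = 19, y₁ ≡ 9 mod 17. M₂ = 17, y₂ ≡ 9 mod 19. n = 0×19×9 + 7×17×9 ≡ 102 mod 323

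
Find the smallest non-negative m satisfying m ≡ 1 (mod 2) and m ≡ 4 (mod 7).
M = 2 × 7 = 14. M₁ = 7, y₁ ≡ 1 (mod 2). M₂ = 2, y₂ ≡ 4 (mod 7). m = 1×7×1 + 4×2×4 ≡ 11 (mod 14)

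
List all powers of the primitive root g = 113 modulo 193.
113^1, 113^2, ..., 113^{192} mod 193: [113, 31, 29, 189, 127, 69, 77, 16, 71, 110, 78, 129, 102, 139, 74, 63, 171, 23, 90, 134, 88, 101, 26, 43, 34, 175, 89, 21, 57, 72, 30, 109, 158, 98, 73, 143, 140, 187, 94, 7, 19, 24, 10, 165, 117, 97, 153, 112, 111, 191, 160, 131, 135, 8, 132, 55, 39, 161, 51, 166, 37, 128, 182, 108, 45, 67, 44, 147, 13, 118, 17, 184, 141, 107, 125, 36, 15, 151, 79, 49, 133, 168, 70, 190, 47, 100, 106, 12, 5, 179, 155, 145, 173, 56, 152, 192, 80, 162, 164, 4, 66, 124, 116, 177, 122, 83, 115, 64, 91, 54, 119, 130, 22, 170, 103, 59, 105, 92, 167, 150, 159, 18, 104, 172, 136, 121, 163, 84, 35, 95, 120, 50, 53, 6, 99, 186, 174, 169, 183, 28, 76, 96, 40, 81, 82, 2, 33, 62, 58, 185, 61, 138, 154, 32, 142, 27, 156, 65, 11, 85, 148, 126, 149, 46, 180, 75, 176, 9, 52, 86, 68, 157, 178, 42, 114, 144, 60, 25, 123, 3, 146, 93, 87, 181, 188, 14, 38, 48, 20, 137, 41, 1]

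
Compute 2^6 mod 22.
By repeated squaring (mod 22): 2^{1}≡2, 2^{2}≡4, 2^{4}≡16. Then 2^{6} = 2^{4+2} ≡ 16 × 4 ≡ 20 (mod 22)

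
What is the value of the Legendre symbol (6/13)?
(6/13) = 6^{6} mod 13 = -1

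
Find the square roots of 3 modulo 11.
The square roots of 3 mod 11 are 5 and 6. Verify: 5² = 25 ≡ 3 mod 11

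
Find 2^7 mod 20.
By repeated squaring mod 20: 2^{1}≡2, 2^{2}≡4, 2^{4}≡16. Then 2^{7} = 2^{4+2+1} ≡ 16 × 4 × 2 ≡ 8 mod 20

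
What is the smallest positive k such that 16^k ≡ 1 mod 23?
Powers of 16 mod 23: 16^1≡16, 16^2≡3, 16^3≡2, 16^4≡9, 16^5≡6, 16^6≡4, 16^7≡18, 16^8≡12, 16^9≡8, 16^10≡13, 16^11≡1. Order = 11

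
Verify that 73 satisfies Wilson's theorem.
(72)! mod 73 = 72. Since this equals -1 (mod 73), Wilson confirms 73 is prime.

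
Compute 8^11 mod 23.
By repeated squaring mod 23: 8^{1}≡8, 8^{2}≡18, 8^{4}≡2, 8^{8}≡4. Then 8^{11} = 8^{8+2+1} ≡ 4 × 18 × 8 ≡ 1 mod 23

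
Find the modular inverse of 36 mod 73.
Since 73 is prime, by Fermat 36^(-1) ≡ 36^{71} ≡ 71 (mod 73). Verify: 36 × 71 = 2556 ≡ 1 (mod 73)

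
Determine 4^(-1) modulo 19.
Since 19 is prime, by Fermat 4^(-1) ≡ 4^{17} ≡ 5 mod 19. Verify: 4 × 5 = 20 ≡ 1 mod 19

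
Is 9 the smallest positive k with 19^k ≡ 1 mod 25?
Powers of 19 mod 25: 19^1≡19, 19^2≡11, 19^3≡9, 19^4≡21, 19^5≡24, 19^6≡6, 19^7≡14, 19^8≡16, 19^9≡4, 19^10≡1. 19^9≡4≢1, so ord ≠ 9. No, the actual order is 10.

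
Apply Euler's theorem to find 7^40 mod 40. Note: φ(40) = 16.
By Euler: 7^{16} ≡ 1 mod 40 since gcd(7, 40) = 1. 40 = 2×16 + 8. So 7^{40} ≡ 7^{8} ≡ 1 mod 40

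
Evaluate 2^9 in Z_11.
By repeated squaring mod 11: 2^{1}≡2, 2^{2}≡4, 2^{4}≡5, 2^{8}≡3. Then 2^{9} = 2^{8+1} ≡ 3 × 2 ≡ 6 mod 11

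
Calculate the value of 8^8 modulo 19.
By repeated squaring mod 19: 8^{1}≡8, 8^{2}≡7, 8^{4}≡11, 8^{8}≡7. So 8^{8} ≡ 7 mod 19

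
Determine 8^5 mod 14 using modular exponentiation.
By repeated squaring mod 14: 8^{1}≡8, 8^{2}≡8, 8^{4}≡8. Then 8^{5} = 8^{4+1} ≡ 8 × 8 ≡ 8 mod 14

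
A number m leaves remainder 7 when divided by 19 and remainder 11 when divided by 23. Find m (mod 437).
M = 19 × 23 = 437. M₁ = 23, y₁ ≡ 5 (mod 19). M₂ = 19, y₂ ≡ 17 (mod 23). m = 7×23×5 + 11×19×17 ≡ 425 (mod 437)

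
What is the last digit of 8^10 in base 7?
Using Fermat: 8^{6} ≡ 1 (mod 7). 10 ≡ 4 (mod 6). So 8^{10} ≡ 8^{4} ≡ 1 (mod 7)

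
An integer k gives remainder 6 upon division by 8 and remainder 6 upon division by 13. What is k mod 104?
M = 8 × 13 = 104. M₁ = 13, y₁ ≡ 5 mod 8. M₂ = 8, y₂ ≡ 5 mod 13. k = 6×13×5 + 6×8×5 ≡ 6 mod 104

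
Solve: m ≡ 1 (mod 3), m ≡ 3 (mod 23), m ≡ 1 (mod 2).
M = 3 × 23 × 2 = 138. M₁ = 46, y₁ ≡ 1 (mod 3). M₂ = 6, y₂ ≡ 4 (mod 23). M₃ = 69, y₃ ≡ 1 (mod 2). m = 1×46×1 + 3×6×4 + 1×69×1 ≡ 49 (mod 138)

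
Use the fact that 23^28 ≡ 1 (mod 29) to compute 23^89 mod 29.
By Fermat: 23^{28} ≡ 1 (mod 29). 89 = 3×28 + 5. So 23^{89} ≡ 23^{5} ≡ 25 (mod 29)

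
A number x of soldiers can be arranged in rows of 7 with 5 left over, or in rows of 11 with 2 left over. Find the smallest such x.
M = 7 × 11 = 77. M₁ = 11, y₁ ≡ 2 mod 7. M₂ = 7, y₂ ≡ 8 mod 11. x = 5×11×2 + 2×7×8 ≡ 68 mod 77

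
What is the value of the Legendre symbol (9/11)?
(9/11) = 9^{5} mod 11 = 1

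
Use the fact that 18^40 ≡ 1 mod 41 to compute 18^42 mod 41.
By Fermat: 18^{40} ≡ 1 mod 41. So 18^{42} = 18^{40} · 18^{2} ≡ 18^{2} ≡ 37 mod 41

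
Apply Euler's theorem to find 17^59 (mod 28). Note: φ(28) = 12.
By Euler: 17^{12} ≡ 1 (mod 28) since gcd(17, 28) = 1. 59 = 4×12 + 11. So 17^{59} ≡ 17^{11} ≡ 5 (mod 28)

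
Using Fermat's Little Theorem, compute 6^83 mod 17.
By Fermat: 6^{16} ≡ 1 (mod 17). 83 = 5×16 + 3. So 6^{83} ≡ 6^{3} ≡ 12 (mod 17)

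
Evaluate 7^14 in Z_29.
By repeated squaring mod 29: 7^{1}≡7, 7^{2}≡20, 7^{4}≡23, 7^{8}≡7. Then 7^{14} = 7^{8+4+2} ≡ 7 × 23 × 20 ≡ 1 mod 29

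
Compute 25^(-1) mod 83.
Since 83 is prime, by Fermat 25^(-1) ≡ 25^{81} ≡ 10 mod 83. Verify: 25 × 10 = 250 ≡ 1 mod 83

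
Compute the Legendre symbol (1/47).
(1/47) = 1^{23} mod 47 = 1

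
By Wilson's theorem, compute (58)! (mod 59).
By Wilson's theorem, (58)! ≡ -1 ≡ 58 (mod 59)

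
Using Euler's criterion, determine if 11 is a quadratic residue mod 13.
By Euler's criterion: 11^{6} ≡ 12 mod 13. Since this equals -1 (≡ 12), 11 is not a QR.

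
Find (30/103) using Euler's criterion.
(30/103) = 30^{51} mod 103 = 1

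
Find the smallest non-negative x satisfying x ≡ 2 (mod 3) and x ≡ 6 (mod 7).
M = 3 × 7 = 21. M₁ = 7, y₁ ≡ 1 (mod 3). M₂ = 3, y₂ ≡ 5 (mod 7). x = 2×7×1 + 6×3×5 ≡ 20 (mod 21)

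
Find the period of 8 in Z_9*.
Powers of 8 mod 9: 8^1≡8, 8^2≡1. So the order of 8 is 2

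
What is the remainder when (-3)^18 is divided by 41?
By repeated squaring mod 41: (-3)^{1}≡38, (-3)^{2}≡9, (-3)^{4}≡40, (-3)^{8}≡1, (-3)^{16}≡1. Then (-3)^{18} = (-3)^{16+2} ≡ 1 × 9 ≡ 9 mod 41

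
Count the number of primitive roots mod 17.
There are φ(17-1) = φ(16) = 8 primitive roots modulo 17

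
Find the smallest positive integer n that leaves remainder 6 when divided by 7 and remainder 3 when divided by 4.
M = 7 × 4 = 28. M₁ = 4, y₁ ≡ 2 (mod 7). M₂ = 7, y₂ ≡ 3 (mod 4). n = 6×4×2 + 3×7×3 ≡ 27 (mod 28)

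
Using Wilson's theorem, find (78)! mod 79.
By Wilson's theorem, (78)! ≡ -1 ≡ 78 (mod 79)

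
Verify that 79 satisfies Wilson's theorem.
(78)! mod 79 = 78. Since this equals -1 mod 79, Wilson confirms 79 is prime.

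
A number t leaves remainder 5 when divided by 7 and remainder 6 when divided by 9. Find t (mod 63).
M = 7 × 9 = 63. M₁ = 9, y₁ ≡ 4 (mod 7). M₂ = 7, y₂ ≡ 4 (mod 9). t = 5×9×4 + 6×7×4 ≡ 33 (mod 63)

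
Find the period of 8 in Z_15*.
Powers of 8 mod 15: 8^1≡8, 8^2≡4, 8^3≡2, 8^4≡1. Order = 4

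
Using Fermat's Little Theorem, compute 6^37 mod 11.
By Fermat: 6^{10} ≡ 1 (mod 11). 37 = 3×10 + 7. So 6^{37} ≡ 6^{7} ≡ 8 (mod 11)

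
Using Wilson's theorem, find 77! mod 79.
(78)! = (77)! × (78) ≡ -1 (mod 79). So (77)! ≡ -1 × (78)^(-1) ≡ (-1)×(-1) = 1 (mod 79)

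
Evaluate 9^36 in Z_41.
By repeated squaring (mod 41): 9^{1}≡9, 9^{2}≡40, 9^{4}≡1, 9^{8}≡1, 9^{16}≡1, 9^{32}≡1. Then 9^{36} = 9^{32+4} ≡ 1 × 1 ≡ 1 (mod 41)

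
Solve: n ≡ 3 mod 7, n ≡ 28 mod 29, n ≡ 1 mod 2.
M = 7 × 29 × 2 = 406. M₁ = 58, y₁ ≡ 4 mod 7. M₂ = 14, y₂ ≡ 27 mod 29. M₃ = 203, y₃ ≡ 1 mod 2. n = 3×58×4 + 28×14×27 + 1×203×1 ≡ 115 mod 406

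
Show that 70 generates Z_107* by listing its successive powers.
70^1, 70^2, ..., 70^{106} mod 107: [70, 85, 65, 56, 68, 52, 2, 33, 63, 23, 5, 29, 104, 4, 66, 19, 46, 10, 58, 101, 8, 25, 38, 92, 20, 9, 95, 16, 50, 76, 77, 40, 18, 83, 32, 100, 45, 47, 80, 36, 59, 64, 93, 90, 94, 53, 72, 11, 21, 79, 73, 81, 106, 37, 22, 42, 51, 39, 55, 105, 74, 44, 84, 102, 78, 3, 103, 41, 88, 61, 97, 49, 6, 99, 82, 69, 15, 87, 98, 12, 91, 57, 31, 30, 67, 89, 24, 75, 7, 62, 60, 27, 71, 48, 43, 14, 17, 13, 54, 35, 96, 86, 28, 34, 26, 1]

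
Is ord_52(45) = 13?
Powers of 45 mod 52: 45^1≡45, 45^2≡49, 45^3≡21, 45^4≡9, 45^5≡41, 45^6≡25, 45^7≡33, 45^8≡29, 45^9≡5, 45^10≡17, 45^11≡37, 45^12≡1. Already 45^12≡1, so the order is 12 < 13. No, the actual order is 12.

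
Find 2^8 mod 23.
By repeated squaring mod 23: 2^{1}≡2, 2^{2}≡4, 2^{4}≡16, 2^{8}≡3. So 2^{8} ≡ 3 mod 23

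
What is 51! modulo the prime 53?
(52)! = (51)! × (52) ≡ -1 mod 53. So (51)! ≡ -1 × (52)^(-1) ≡ (-1)×(-1) = 1 mod 53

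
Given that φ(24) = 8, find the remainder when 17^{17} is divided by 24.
By Euler: 17^{8} ≡ 1 (mod 24) since gcd(17, 24) = 1. 17 = 2×8 + 1. So 17^{17} ≡ 17^{1} ≡ 17 (mod 24)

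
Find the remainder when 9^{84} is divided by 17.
By Fermat: 9^{16} ≡ 1 (mod 17). 84 = 5×16 + 4. So 9^{84} ≡ 9^{4} ≡ 16 (mod 17)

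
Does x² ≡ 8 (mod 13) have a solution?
By Euler's criterion: 8^{6} ≡ 12 (mod 13). Since this equals -1 (≡ 12), 8 is not a QR.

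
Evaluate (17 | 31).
(17/31) = 17^{15} mod 31 = -1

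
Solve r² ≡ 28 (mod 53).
The square roots of 28 mod 53 are 44 and 9. Verify: 44² = 1936 ≡ 28 (mod 53)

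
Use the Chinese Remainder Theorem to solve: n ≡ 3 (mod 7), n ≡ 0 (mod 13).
M = 7 × 13 = 91. M₁ = 13, y₁ ≡ 6 (mod 7). M₂ = 7, y₂ ≡ 2 (mod 13). n = 3×13×6 + 0×7×2 ≡ 52 (mod 91)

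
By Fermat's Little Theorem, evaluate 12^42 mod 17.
By Fermat: 12^{16} ≡ 1 (mod 17). 42 = 2×16 + 10. So 12^{42} ≡ 12^{10} ≡ 9 (mod 17)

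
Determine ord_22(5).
Powers of 5 mod 22: 5^1≡5, 5^2≡3, 5^3≡15, 5^4≡9, 5^5≡1. Order = 5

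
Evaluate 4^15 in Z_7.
Using Fermat: 4^{6} ≡ 1 mod 7. 15 ≡ 3 mod 6. So 4^{15} ≡ 4^{3} ≡ 1 mod 7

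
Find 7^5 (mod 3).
Using Fermat: 7^{2} ≡ 1 (mod 3). 5 ≡ 1 (mod 2). So 7^{5} ≡ 7^{1} ≡ 1 (mod 3)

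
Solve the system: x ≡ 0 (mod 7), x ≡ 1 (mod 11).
M = 7 × 11 = 77. M₁ = 11, y₁ ≡ 2 (mod 7). M₂ = 7, y₂ ≡ 8 (mod 11). x = 0×11×2 + 1×7×8 ≡ 56 (mod 77)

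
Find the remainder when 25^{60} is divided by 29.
By Fermat: 25^{28} ≡ 1 mod 29. 60 = 2×28 + 4. So 25^{60} ≡ 25^{4} ≡ 24 mod 29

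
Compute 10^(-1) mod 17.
Since 17 is prime, by Fermat 10^(-1) ≡ 10^{15} ≡ 12 mod 17. Verify: 10 × 12 = 120 ≡ 1 mod 17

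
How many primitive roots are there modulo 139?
There are φ(139-1) = φ(138) = 44 primitive roots modulo 139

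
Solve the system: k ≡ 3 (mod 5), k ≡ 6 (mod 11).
M = 5 × 11 = 55. M₁ = 11, y₁ ≡ 1 (mod 5). M₂ = 5, y₂ ≡ 9 (mod 11). k = 3×11×1 + 6×5×9 ≡ 28 (mod 55)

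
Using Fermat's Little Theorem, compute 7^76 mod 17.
By Fermat: 7^{16} ≡ 1 (mod 17). 76 = 4×16 + 12. So 7^{76} ≡ 7^{12} ≡ 13 (mod 17)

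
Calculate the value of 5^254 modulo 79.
Using Fermat: 5^{78} ≡ 1 mod 79. 254 ≡ 20 mod 78. So 5^{254} ≡ 5^{20} ≡ 20 mod 79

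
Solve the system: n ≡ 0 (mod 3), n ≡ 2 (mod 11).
M = 3 × 11 = 33. M₁ = 11, y₁ ≡ 2 (mod 3). M₂ = 3, y₂ ≡ 4 (mod 11). n = 0×11×2 + 2×3×4 ≡ 24 (mod 33)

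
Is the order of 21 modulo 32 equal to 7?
Powers of 21 mod 32: 21^1≡21, 21^2≡25, 21^3≡13, 21^4≡17, 21^5≡5, 21^6≡9, 21^7≡29, 21^8≡1. 21^7≡29≢1, so ord ≠ 7. No, the actual order is 8.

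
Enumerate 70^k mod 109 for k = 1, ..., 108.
70^1, 70^2, ..., 70^{108} mod 109: [70, 104, 86, 25, 6, 93, 79, 80, 41, 36, 13, 38, 44, 28, 107, 78, 10, 46, 59, 97, 32, 60, 58, 27, 37, 83, 33, 21, 53, 4, 62, 89, 17, 100, 24, 45, 98, 102, 55, 35, 52, 43, 67, 3, 101, 94, 40, 75, 18, 61, 19, 22, 14, 108, 39, 5, 23, 84, 103, 16, 30, 29, 68, 73, 96, 71, 65, 81, 2, 31, 99, 63, 50, 12, 77, 49, 51, 82, 72, 26, 76, 88, 56, 105, 47, 20, 92, 9, 85, 64, 11, 7, 54, 74, 57, 66, 42, 106, 8, 15, 69, 34, 91, 48, 90, 87, 95, 1]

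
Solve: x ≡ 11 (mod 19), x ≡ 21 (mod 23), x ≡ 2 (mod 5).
M = 19 × 23 × 5 = 2185. M₁ = 115, y₁ ≡ 1 (mod 19). M₂ = 95, y₂ ≡ 8 (mod 23). M₃ = 437, y₃ ≡ 3 (mod 5). x = 11×115×1 + 21×95×8 + 2×437×3 ≡ 182 (mod 2185)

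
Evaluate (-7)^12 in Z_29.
By repeated squaring mod 29: (-7)^{1}≡22, (-7)^{2}≡20, (-7)^{4}≡23, (-7)^{8}≡7. Then (-7)^{12} = (-7)^{8+4} ≡ 7 × 23 ≡ 16 mod 29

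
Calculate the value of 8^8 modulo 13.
By repeated squaring (mod 13): 8^{1}≡8, 8^{2}≡12, 8^{4}≡1, 8^{8}≡1. So 8^{8} ≡ 1 (mod 13)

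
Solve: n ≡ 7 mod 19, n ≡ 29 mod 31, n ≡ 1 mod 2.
M = 19 × 31 × 2 = 1178. M₁ = 62, y₁ ≡ 4 mod 19. M₂ = 38, y₂ ≡ 9 mod 31. M₃ = 589, y₃ ≡ 1 mod 2. n = 7×62×4 + 29×38×9 + 1×589×1 ≡ 463 mod 1178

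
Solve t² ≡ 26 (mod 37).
The square roots of 26 mod 37 are 10 and 27. Verify: 10² = 100 ≡ 26 (mod 37)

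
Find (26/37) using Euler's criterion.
(26/37) = 26^{18} mod 37 = 1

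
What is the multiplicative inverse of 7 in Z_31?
Since 31 is prime, by Fermat 7^(-1) ≡ 7^{29} ≡ 9 mod 31. Verify: 7 × 9 = 63 ≡ 1 mod 31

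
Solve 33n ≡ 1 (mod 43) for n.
Since 43 is prime, by Fermat 33^(-1) ≡ 33^{41} ≡ 30 (mod 43). Verify: 33 × 30 = 990 ≡ 1 (mod 43)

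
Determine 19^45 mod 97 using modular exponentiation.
By repeated squaring (mod 97): 19^{1}≡19, 19^{2}≡70, 19^{4}≡50, 19^{8}≡75, 19^{16}≡96, 19^{32}≡1. Then 19^{45} = 19^{32+8+4+1} ≡ 1 × 75 × 50 × 19 ≡ 52 (mod 97)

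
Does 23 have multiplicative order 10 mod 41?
Powers of 23 mod 41: 23^1≡23, 23^2≡37, 23^3≡31, 23^4≡16, 23^5≡40, 23^6≡18, 23^7≡4, 23^8≡10, 23^9≡25, 23^10≡1. First k with 23^k≡1 is k=10. Yes, ord_41(23) = 10.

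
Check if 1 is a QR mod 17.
By Euler's criterion: 1^{8} ≡ 1 (mod 17). Since this equals 1, 1 is a QR.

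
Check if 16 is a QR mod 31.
By Euler's criterion: 16^{15} ≡ 1 mod 31. Since this equals 1, 16 is a QR.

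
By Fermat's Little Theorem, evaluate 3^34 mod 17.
By Fermat: 3^{16} ≡ 1 mod 17. 34 = 2×16 + 2. So 3^{34} ≡ 3^{2} ≡ 9 mod 17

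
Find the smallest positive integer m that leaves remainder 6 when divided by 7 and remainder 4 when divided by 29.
M = 7 × 29 = 203. M₁ = 29, y₁ ≡ 1 mod 7. M₂ = 7, y₂ ≡ 25 mod 29. m = 6×29×1 + 4×7×25 ≡ 62 mod 203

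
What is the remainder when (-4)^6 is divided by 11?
By repeated squaring (mod 11): (-4)^{1}≡7, (-4)^{2}≡5, (-4)^{4}≡3. Then (-4)^{6} = (-4)^{4+2} ≡ 3 × 5 ≡ 4 (mod 11)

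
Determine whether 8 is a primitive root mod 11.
ord_11(8) divides 10. For each prime q|10: 8^{5}≡10, 8^{2}≡9, none ≡ 1. So 8 has order 10 and is a primitive root mod 11.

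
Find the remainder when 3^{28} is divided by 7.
By Fermat: 3^{6} ≡ 1 mod 7. 28 = 4×6 + 4. So 3^{28} ≡ 3^{4} ≡ 4 mod 7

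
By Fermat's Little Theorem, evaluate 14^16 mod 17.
By Fermat's Little Theorem, 14^{16} ≡ 1 (mod 17) since 17 is prime and gcd(14, 17) = 1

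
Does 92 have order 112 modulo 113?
ord_113(92) divides 112. For each prime q|112: 92^{56}≡112, 92^{16}≡28, none ≡ 1. So 92 has order 112 and is a primitive root mod 113.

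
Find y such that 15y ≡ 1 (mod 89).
Since 89 is prime, by Fermat 15^(-1) ≡ 15^{87} ≡ 6 (mod 89). Verify: 15 × 6 = 90 ≡ 1 (mod 89)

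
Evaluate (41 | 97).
(41/97) = 41^{48} mod 97 = -1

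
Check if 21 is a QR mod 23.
By Euler's criterion: 21^{11} ≡ 22 (mod 23). Since this equals -1 (≡ 22), 21 is not a QR.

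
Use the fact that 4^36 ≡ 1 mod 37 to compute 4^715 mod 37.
By Fermat: 4^{36} ≡ 1 mod 37. 715 ≡ 31 mod 36. So 4^{715} ≡ 4^{31} ≡ 3 mod 37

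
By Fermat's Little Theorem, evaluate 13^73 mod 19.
By Fermat: 13^{18} ≡ 1 (mod 19). 73 = 4×18 + 1. So 13^{73} ≡ 13^{1} ≡ 13 (mod 19)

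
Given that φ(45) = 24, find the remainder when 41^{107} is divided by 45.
By Euler: 41^{24} ≡ 1 (mod 45) since gcd(41, 45) = 1. 107 = 4×24 + 11. So 41^{107} ≡ 41^{11} ≡ 11 (mod 45)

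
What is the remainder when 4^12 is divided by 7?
Using Fermat: 4^{6} ≡ 1 (mod 7). 12 ≡ 0 (mod 6). So 4^{12} ≡ 4^{0} ≡ 1 (mod 7)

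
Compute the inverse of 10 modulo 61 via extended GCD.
Extended GCD: 10(-6) + 61(1) = 1. So 10^(-1) ≡ -6 ≡ 55 mod 61. Verify: 10 × 55 = 550 ≡ 1 mod 61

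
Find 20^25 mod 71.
By repeated squaring mod 71: 20^{1}≡20, 20^{2}≡45, 20^{4}≡37, 20^{8}≡20, 20^{16}≡45. Then 20^{25} = 20^{16+8+1} ≡ 45 × 20 × 20 ≡ 37 mod 71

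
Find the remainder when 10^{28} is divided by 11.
By Fermat: 10^{10} ≡ 1 mod 11. 28 = 2×10 + 8. So 10^{28} ≡ 10^{8} ≡ 1 mod 11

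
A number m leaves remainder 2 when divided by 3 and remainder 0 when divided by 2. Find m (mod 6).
M = 3 × 2 = 6. M₁ = 2, y₁ ≡ 2 (mod 3). M₂ = 3, y₂ ≡ 1 (mod 2). m = 2×2×2 + 0×3×1 ≡ 2 (mod 6)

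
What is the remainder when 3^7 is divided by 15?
By repeated squaring (mod 15): 3^{1}≡3, 3^{2}≡9, 3^{4}≡6. Then 3^{7} = 3^{4+2+1} ≡ 6 × 9 × 3 ≡ 12 (mod 15)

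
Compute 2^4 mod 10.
2^{4} = 16 ≡ 6 mod 10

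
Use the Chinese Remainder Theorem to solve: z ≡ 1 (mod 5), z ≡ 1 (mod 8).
M = 5 × 8 = 40. M₁ = 8, y₁ ≡ 2 (mod 5). M₂ = 5, y₂ ≡ 5 (mod 8). z = 1×8×2 + 1×5×5 ≡ 1 (mod 40)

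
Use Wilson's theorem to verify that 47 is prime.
(46)! mod 47 = 46. Since this equals -1 (mod 47), Wilson confirms 47 is prime.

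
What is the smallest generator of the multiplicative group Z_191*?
g = 19. Powers: [19, 170, 174, 59, 166, 98, 143, 43, 53, 52, ...] generates all 190 non-zero residues.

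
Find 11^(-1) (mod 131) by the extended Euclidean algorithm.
Extended GCD: 11(12) + 131(-1) = 1. So 11^(-1) ≡ 12 (mod 131). Verify: 11 × 12 = 132 ≡ 1 (mod 131)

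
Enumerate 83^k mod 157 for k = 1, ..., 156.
83^1, 83^2, ..., 83^{156} mod 157: [83, 138, 150, 47, 133, 49, 142, 11, 128, 105, 80, 46, 50, 68, 149, 121, 152, 56, 95, 35, 79, 120, 69, 75, 102, 145, 103, 71, 84, 64, 131, 40, 23, 25, 34, 153, 139, 76, 28, 126, 96, 118, 60, 113, 116, 51, 151, 130, 114, 42, 32, 144, 20, 90, 91, 17, 155, 148, 38, 14, 63, 48, 59, 30, 135, 58, 104, 154, 65, 57, 21, 16, 72, 10, 45, 124, 87, 156, 74, 19, 7, 110, 24, 108, 15, 146, 29, 52, 77, 111, 107, 89, 8, 36, 5, 101, 62, 122, 78, 37, 88, 82, 55, 12, 54, 86, 73, 93, 26, 117, 134, 132, 123, 4, 18, 81, 129, 31, 61, 39, 97, 44, 41, 106, 6, 27, 43, 115, 125, 13, 137, 67, 66, 140, 2, 9, 119, 143, 94, 109, 98, 127, 22, 99, 53, 3, 92, 100, 136, 141, 85, 147, 112, 33, 70, 1]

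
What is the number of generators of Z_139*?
There are φ(139-1) = φ(138) = 44 primitive roots modulo 139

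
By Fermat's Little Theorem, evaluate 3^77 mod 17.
By Fermat: 3^{16} ≡ 1 (mod 17). 77 = 4×16 + 13. So 3^{77} ≡ 3^{13} ≡ 12 (mod 17)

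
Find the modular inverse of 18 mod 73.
Since 73 is prime, by Fermat 18^(-1) ≡ 18^{71} ≡ 69 mod 73. Verify: 18 × 69 = 1242 ≡ 1 mod 73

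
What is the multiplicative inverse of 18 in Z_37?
Since 37 is prime, by Fermat 18^(-1) ≡ 18^{35} ≡ 35 (mod 37). Verify: 18 × 35 = 630 ≡ 1 (mod 37)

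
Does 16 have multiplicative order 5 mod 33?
Powers of 16 mod 33: 16^1≡16, 16^2≡25, 16^3≡4, 16^4≡31, 16^5≡1. First k with 16^k≡1 is k=5. Yes, ord_33(16) = 5.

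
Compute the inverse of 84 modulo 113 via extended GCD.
Extended GCD: 84(-39) + 113(29) = 1. So 84^(-1) ≡ -39 ≡ 74 mod 113. Verify: 84 × 74 = 6216 ≡ 1 mod 113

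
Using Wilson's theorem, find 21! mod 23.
(22)! = (21)! × (22) ≡ -1 (mod 23). So (21)! ≡ -1 × (22)^(-1) ≡ (-1)×(-1) = 1 (mod 23)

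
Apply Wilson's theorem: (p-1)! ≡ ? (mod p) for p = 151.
By Wilson's theorem, (150)! ≡ -1 ≡ 150 (mod 151)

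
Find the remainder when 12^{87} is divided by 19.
By Fermat: 12^{18} ≡ 1 mod 19. 87 = 4×18 + 15. So 12^{87} ≡ 12^{15} ≡ 18 mod 19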